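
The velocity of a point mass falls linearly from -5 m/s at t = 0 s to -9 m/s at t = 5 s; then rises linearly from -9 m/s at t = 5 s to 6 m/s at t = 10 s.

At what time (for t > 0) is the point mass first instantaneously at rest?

v changes sign on 5–10 s (from -9 to 6); the graph is linear there, so v = 0 at t = 5 + (9)·(10 − 5)/(6 − -9) = 8 s.

t = 8 s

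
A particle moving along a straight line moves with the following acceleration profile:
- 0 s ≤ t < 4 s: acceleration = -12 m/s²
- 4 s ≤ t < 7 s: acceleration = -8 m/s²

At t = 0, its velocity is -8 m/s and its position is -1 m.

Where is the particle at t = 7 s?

On each constant-a segment, Δv = aΔt and Δx = v₀Δt + ½aΔt²; chain segment to segment.
0–4 s: v starts -8 m/s; Δx = -8·4 + ½·-12·4² = -128 m; v ends -56 m/s.
4–7 s: v starts -56 m/s; Δx = -56·3 + ½·-8·3² = -204 m; v ends -80 m/s.
x(7) = -1 + Σ Δx = -333 m.

-333 m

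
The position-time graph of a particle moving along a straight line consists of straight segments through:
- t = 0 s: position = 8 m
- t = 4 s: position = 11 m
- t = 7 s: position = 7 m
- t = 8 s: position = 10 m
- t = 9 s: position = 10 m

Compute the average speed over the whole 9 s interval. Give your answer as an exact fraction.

10/9 m/s

Average speed = (total path length)/(elapsed time); on a piecewise-linear x-t graph the path length is Σ|Δx|.
0–4 s: |Δx| = |11 − 8| = 3 m
4–7 s: |Δx| = |7 − 11| = 4 m
7–8 s: |Δx| = |10 − 7| = 3 m
8–9 s: |Δx| = |10 − 10| = 0 m
Total path = 10 m; average speed = 10/9 = 10/9 m/s.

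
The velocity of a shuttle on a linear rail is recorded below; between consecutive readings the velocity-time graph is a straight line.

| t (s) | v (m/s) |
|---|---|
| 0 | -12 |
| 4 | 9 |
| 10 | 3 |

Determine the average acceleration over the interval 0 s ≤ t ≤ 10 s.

Average acceleration = Δv/Δt = (3 − -12)/(10 − 0) = 1.5 m/s².

1.5 m/s²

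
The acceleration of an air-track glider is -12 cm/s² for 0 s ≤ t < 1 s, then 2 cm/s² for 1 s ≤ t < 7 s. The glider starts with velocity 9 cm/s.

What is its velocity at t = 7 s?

9 cm/s

Δv equals the area under the a-t graph; then v = v₀ + Δv.
0–1 s: -12 × 1 = -12 cm/s
1–7 s: 2 × 6 = 12 cm/s
Δv = 0 cm/s, so v(7) = 9 + (0) = 9 cm/s.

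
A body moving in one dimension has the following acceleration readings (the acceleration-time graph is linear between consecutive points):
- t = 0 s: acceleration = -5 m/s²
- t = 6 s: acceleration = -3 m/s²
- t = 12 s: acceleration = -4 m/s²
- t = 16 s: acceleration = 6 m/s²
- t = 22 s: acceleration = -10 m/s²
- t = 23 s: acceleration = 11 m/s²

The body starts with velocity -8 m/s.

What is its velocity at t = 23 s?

Δv equals the area under the a-t graph; then v = v₀ + Δv.
0–6 s: ½(-5 + -3)(6) = -24 m/s
6–12 s: ½(-3 + -4)(6) = -21 m/s
12–16 s: ½(-4 + 6)(4) = 4 m/s
16–22 s: ½(6 + -10)(6) = -12 m/s
22–23 s: ½(-10 + 11)(1) = 0.5 m/s
Δv = -52.5 m/s, so v(23) = -8 + (-52.5) = -60.5 m/s.

-60.5 m/s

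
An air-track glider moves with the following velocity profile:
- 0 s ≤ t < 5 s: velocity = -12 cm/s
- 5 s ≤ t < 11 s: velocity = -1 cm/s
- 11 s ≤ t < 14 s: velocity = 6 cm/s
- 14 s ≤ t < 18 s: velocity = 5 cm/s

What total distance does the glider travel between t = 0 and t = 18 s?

Total distance travelled is ∫|v| dt — sum the magnitudes of each area piece.
0–5 s: |-12| × 5 = 60 cm
5–11 s: |-1| × 6 = 6 cm
11–14 s: |6| × 3 = 18 cm
14–18 s: |5| × 4 = 20 cm
Total distance = 104 cm

104 cm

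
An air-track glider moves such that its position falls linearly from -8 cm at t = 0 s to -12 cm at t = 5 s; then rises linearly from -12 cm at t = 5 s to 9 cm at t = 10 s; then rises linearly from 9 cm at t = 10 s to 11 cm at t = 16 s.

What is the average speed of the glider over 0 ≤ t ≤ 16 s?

Average speed = (total path length)/(elapsed time); on a piecewise-linear x-t graph the path length is Σ|Δx|.
0–5 s: |Δx| = |-12 − -8| = 4 cm
5–10 s: |Δx| = |9 − -12| = 21 cm
10–16 s: |Δx| = |11 − 9| = 2 cm
Total path = 27 cm; average speed = 27/16 = 1.6875 cm/s.

1.6875 cm/s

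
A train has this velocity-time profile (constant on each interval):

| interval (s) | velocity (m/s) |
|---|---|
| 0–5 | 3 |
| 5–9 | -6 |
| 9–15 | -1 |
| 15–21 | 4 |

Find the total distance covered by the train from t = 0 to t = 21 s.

69 m

Total distance travelled is ∫|v| dt — sum the magnitudes of each area piece.
0–5 s: |3| × 5 = 15 m
5–9 s: |-6| × 4 = 24 m
9–15 s: |-1| × 6 = 6 m
15–21 s: |4| × 6 = 24 m
Total distance = 69 m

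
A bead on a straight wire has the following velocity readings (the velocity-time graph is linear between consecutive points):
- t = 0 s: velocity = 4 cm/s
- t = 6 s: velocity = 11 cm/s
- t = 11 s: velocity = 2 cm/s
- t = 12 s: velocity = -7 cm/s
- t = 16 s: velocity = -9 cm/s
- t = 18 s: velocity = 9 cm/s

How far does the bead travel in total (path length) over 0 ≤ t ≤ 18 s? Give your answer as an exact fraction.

1093/9 cm

Distance (not displacement) is the total path length: add the absolute areas under v-t.
0–6 s: |½(4 + 11)(6)| = 45 cm
6–11 s: |½(11 + 2)(5)| = 32.5 cm
11–12 s: v = 0 at t = 101/9 s; triangle areas 2/9 + 49/18 = 53/18 cm
12–16 s: |½(-7 + -9)(4)| = 32 cm
16–18 s: v = 0 at t = 17 s; triangle areas 4.5 + 4.5 = 9 cm
Total distance = 1093/9 cm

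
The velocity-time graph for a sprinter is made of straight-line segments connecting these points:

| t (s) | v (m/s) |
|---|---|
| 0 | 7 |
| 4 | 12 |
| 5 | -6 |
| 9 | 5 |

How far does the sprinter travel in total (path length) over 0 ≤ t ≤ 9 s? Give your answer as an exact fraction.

595/11 m

Total distance travelled is ∫|v| dt — sum the magnitudes of each area piece.
0–4 s: |½(7 + 12)(4)| = 38 m
4–5 s: v = 0 at t = 14/3 s; triangle areas 4 + 1 = 5 m
5–9 s: v = 0 at t = 79/11 s; triangle areas 72/11 + 50/11 = 122/11 m
Total distance = 595/11 m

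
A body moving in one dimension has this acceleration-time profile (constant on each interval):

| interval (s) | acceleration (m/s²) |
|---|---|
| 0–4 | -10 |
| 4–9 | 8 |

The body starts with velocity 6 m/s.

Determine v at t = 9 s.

Δv equals the area under the a-t graph; then v = v₀ + Δv.
0–4 s: -10 × 4 = -40 m/s
4–9 s: 8 × 5 = 40 m/s
Δv = 0 m/s, so v(9) = 6 + (0) = 6 m/s.

6 m/s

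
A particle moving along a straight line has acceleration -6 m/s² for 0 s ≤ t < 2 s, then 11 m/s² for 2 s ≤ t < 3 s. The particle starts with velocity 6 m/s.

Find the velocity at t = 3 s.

5 m/s

Δv equals the area under the a-t graph; then v = v₀ + Δv.
0–2 s: -6 × 2 = -12 m/s
2–3 s: 11 × 1 = 11 m/s
Δv = -1 m/s, so v(3) = 6 + (-1) = 5 m/s.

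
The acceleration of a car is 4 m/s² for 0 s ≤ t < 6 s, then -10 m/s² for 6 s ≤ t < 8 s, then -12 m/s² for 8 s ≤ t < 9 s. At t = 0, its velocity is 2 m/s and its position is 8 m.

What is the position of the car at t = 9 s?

124 m

On each constant-a segment, Δv = aΔt and Δx = v₀Δt + ½aΔt²; chain segment to segment.
0–6 s: v starts 2 m/s; Δx = 2·6 + ½·4·6² = 84 m; v ends 26 m/s.
6–8 s: v starts 26 m/s; Δx = 26·2 + ½·-10·2² = 32 m; v ends 6 m/s.
8–9 s: v starts 6 m/s; Δx = 6·1 + ½·-12·1² = 0 m; v ends -6 m/s.
x(9) = 8 + Σ Δx = 124 m.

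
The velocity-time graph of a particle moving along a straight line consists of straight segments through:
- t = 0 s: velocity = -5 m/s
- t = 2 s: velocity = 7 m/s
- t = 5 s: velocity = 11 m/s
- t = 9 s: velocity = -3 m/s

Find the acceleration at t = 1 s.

Acceleration is the slope of the v-t graph on 0–2 s: (7 − -5)/(2 − 0) = 6 m/s².

6 m/s²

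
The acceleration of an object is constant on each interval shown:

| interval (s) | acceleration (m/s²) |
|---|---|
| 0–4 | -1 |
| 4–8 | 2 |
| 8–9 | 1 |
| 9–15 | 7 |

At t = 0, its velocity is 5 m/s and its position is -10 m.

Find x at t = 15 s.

217.5 m

On each constant-a segment, Δv = aΔt and Δx = v₀Δt + ½aΔt²; chain segment to segment.
0–4 s: v starts 5 m/s; Δx = 5·4 + ½·-1·4² = 12 m; v ends 1 m/s.
4–8 s: v starts 1 m/s; Δx = 1·4 + ½·2·4² = 20 m; v ends 9 m/s.
8–9 s: v starts 9 m/s; Δx = 9·1 + ½·1·1² = 9.5 m; v ends 10 m/s.
9–15 s: v starts 10 m/s; Δx = 10·6 + ½·7·6² = 186 m; v ends 52 m/s.
x(15) = -10 + Σ Δx = 217.5 m.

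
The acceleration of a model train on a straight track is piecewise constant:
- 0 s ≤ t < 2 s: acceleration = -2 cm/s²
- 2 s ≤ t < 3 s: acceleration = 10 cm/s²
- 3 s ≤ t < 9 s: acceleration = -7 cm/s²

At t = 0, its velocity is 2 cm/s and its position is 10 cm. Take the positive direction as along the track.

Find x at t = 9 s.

-65 cm

On each constant-a segment, Δv = aΔt and Δx = v₀Δt + ½aΔt²; chain segment to segment.
0–2 s: v starts 2 cm/s; Δx = 2·2 + ½·-2·2² = 0 cm; v ends -2 cm/s.
2–3 s: v starts -2 cm/s; Δx = -2·1 + ½·10·1² = 3 cm; v ends 8 cm/s.
3–9 s: v starts 8 cm/s; Δx = 8·6 + ½·-7·6² = -78 cm; v ends -34 cm/s.
x(9) = 10 + Σ Δx = -65 cm.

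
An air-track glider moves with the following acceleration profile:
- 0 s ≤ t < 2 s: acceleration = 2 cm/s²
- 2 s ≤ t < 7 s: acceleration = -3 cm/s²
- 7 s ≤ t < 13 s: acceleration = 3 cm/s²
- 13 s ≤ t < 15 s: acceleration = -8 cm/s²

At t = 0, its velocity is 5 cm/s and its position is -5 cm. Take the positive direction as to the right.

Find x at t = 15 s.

On each constant-a segment, Δv = aΔt and Δx = v₀Δt + ½aΔt²; chain segment to segment.
0–2 s: v starts 5 cm/s; Δx = 5·2 + ½·2·2² = 14 cm; v ends 9 cm/s.
2–7 s: v starts 9 cm/s; Δx = 9·5 + ½·-3·5² = 7.5 cm; v ends -6 cm/s.
7–13 s: v starts -6 cm/s; Δx = -6·6 + ½·3·6² = 18 cm; v ends 12 cm/s.
13–15 s: v starts 12 cm/s; Δx = 12·2 + ½·-8·2² = 8 cm; v ends -4 cm/s.
x(15) = -5 + Σ Δx = 42.5 cm.

42.5 cm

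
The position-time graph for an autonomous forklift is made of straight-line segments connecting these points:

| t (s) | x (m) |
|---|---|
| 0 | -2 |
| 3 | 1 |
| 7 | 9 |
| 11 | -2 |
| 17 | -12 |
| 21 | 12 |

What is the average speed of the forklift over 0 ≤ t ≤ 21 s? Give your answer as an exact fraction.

8/3 m/s

Average speed = (total path length)/(elapsed time); on a piecewise-linear x-t graph the path length is Σ|Δx|.
0–3 s: |Δx| = |1 − -2| = 3 m
3–7 s: |Δx| = |9 − 1| = 8 m
7–11 s: |Δx| = |-2 − 9| = 11 m
11–17 s: |Δx| = |-12 − -2| = 10 m
17–21 s: |Δx| = |12 − -12| = 24 m
Total path = 56 m; average speed = 56/21 = 8/3 m/s.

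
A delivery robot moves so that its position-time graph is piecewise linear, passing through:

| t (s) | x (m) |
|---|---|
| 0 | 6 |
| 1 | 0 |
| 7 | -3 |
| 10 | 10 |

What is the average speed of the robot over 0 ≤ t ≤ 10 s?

2.2 m/s

Average speed = (total path length)/(elapsed time); on a piecewise-linear x-t graph the path length is Σ|Δx|.
0–1 s: |Δx| = |0 − 6| = 6 m
1–7 s: |Δx| = |-3 − 0| = 3 m
7–10 s: |Δx| = |10 − -3| = 13 m
Total path = 22 m; average speed = 22/10 = 2.2 m/s.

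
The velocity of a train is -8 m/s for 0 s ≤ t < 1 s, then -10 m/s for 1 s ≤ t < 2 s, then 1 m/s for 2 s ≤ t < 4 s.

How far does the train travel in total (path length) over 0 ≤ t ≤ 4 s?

Total distance travelled is ∫|v| dt — sum the magnitudes of each area piece.
0–1 s: |-8| × 1 = 8 m
1–2 s: |-10| × 1 = 10 m
2–4 s: |1| × 2 = 2 m
Total distance = 20 m

20 m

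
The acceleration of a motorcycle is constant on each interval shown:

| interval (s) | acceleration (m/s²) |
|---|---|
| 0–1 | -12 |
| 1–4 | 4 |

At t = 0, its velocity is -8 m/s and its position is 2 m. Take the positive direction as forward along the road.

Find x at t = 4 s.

On each constant-a segment, Δv = aΔt and Δx = v₀Δt + ½aΔt²; chain segment to segment.
0–1 s: v starts -8 m/s; Δx = -8·1 + ½·-12·1² = -14 m; v ends -20 m/s.
1–4 s: v starts -20 m/s; Δx = -20·3 + ½·4·3² = -42 m; v ends -8 m/s.
x(4) = 2 + Σ Δx = -54 m.

-54 m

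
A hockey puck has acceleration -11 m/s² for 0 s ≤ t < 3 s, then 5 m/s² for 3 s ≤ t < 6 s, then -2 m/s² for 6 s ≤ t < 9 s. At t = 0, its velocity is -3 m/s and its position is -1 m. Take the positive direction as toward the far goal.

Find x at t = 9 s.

On each constant-a segment, Δv = aΔt and Δx = v₀Δt + ½aΔt²; chain segment to segment.
0–3 s: v starts -3 m/s; Δx = -3·3 + ½·-11·3² = -58.5 m; v ends -36 m/s.
3–6 s: v starts -36 m/s; Δx = -36·3 + ½·5·3² = -85.5 m; v ends -21 m/s.
6–9 s: v starts -21 m/s; Δx = -21·3 + ½·-2·3² = -72 m; v ends -27 m/s.
x(9) = -1 + Σ Δx = -217 m.

-217 m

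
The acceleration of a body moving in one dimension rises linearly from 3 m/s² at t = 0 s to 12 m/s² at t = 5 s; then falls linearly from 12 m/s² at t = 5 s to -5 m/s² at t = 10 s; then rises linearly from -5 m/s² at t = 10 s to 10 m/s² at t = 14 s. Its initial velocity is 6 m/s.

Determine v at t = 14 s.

Δv equals the area under the a-t graph; then v = v₀ + Δv.
0–5 s: ½(3 + 12)(5) = 37.5 m/s
5–10 s: ½(12 + -5)(5) = 17.5 m/s
10–14 s: ½(-5 + 10)(4) = 10 m/s
Δv = 65 m/s, so v(14) = 6 + (65) = 71 m/s.

71 m/s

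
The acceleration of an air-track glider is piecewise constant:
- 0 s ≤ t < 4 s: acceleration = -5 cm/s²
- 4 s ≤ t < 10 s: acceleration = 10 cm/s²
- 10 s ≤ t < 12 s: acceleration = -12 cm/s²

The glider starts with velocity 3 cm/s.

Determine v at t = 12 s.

19 cm/s

Δv equals the area under the a-t graph; then v = v₀ + Δv.
0–4 s: -5 × 4 = -20 cm/s
4–10 s: 10 × 6 = 60 cm/s
10–12 s: -12 × 2 = -24 cm/s
Δv = 16 cm/s, so v(12) = 3 + (16) = 19 cm/s.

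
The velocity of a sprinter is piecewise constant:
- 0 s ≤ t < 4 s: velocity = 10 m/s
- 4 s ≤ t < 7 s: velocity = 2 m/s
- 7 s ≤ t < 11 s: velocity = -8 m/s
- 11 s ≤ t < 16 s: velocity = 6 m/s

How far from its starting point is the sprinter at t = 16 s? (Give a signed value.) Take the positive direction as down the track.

Displacement is the signed area under the v-t curve.
0–4 s: 10 × 4 = 40 m
4–7 s: 2 × 3 = 6 m
7–11 s: -8 × 4 = -32 m
11–16 s: 6 × 5 = 30 m
Net displacement = 44 m

44 m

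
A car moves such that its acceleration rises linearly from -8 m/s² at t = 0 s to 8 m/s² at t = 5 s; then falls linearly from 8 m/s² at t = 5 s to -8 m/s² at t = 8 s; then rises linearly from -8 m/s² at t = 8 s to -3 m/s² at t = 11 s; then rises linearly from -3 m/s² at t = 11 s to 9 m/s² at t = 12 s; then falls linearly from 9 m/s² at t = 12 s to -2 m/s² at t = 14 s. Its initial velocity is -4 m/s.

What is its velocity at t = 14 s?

-10.5 m/s

Δv equals the area under the a-t graph; then v = v₀ + Δv.
0–5 s: ½(-8 + 8)(5) = 0 m/s
5–8 s: ½(8 + -8)(3) = 0 m/s
8–11 s: ½(-8 + -3)(3) = -16.5 m/s
11–12 s: ½(-3 + 9)(1) = 3 m/s
12–14 s: ½(9 + -2)(2) = 7 m/s
Δv = -6.5 m/s, so v(14) = -4 + (-6.5) = -10.5 m/s.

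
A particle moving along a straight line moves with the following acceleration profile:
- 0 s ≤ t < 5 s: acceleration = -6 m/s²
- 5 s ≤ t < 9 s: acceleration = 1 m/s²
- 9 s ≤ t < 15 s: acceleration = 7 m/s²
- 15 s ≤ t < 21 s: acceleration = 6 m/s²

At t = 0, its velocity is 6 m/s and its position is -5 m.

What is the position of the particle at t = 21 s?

On each constant-a segment, Δv = aΔt and Δx = v₀Δt + ½aΔt²; chain segment to segment.
0–5 s: v starts 6 m/s; Δx = 6·5 + ½·-6·5² = -45 m; v ends -24 m/s.
5–9 s: v starts -24 m/s; Δx = -24·4 + ½·1·4² = -88 m; v ends -20 m/s.
9–15 s: v starts -20 m/s; Δx = -20·6 + ½·7·6² = 6 m; v ends 22 m/s.
15–21 s: v starts 22 m/s; Δx = 22·6 + ½·6·6² = 240 m; v ends 58 m/s.
x(21) = -5 + Σ Δx = 108 m.

108 m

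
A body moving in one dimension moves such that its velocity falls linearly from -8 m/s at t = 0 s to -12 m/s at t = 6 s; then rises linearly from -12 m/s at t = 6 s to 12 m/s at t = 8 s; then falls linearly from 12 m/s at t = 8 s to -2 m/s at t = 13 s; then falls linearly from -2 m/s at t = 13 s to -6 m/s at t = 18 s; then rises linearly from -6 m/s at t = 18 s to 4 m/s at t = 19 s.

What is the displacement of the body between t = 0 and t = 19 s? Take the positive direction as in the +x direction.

-56 m

Displacement is the signed area under the v-t curve.
0–6 s: ½(-8 + -12)(6) = -60 m
6–8 s: ½(-12 + 12)(2) = 0 m
8–13 s: ½(12 + -2)(5) = 25 m
13–18 s: ½(-2 + -6)(5) = -20 m
18–19 s: ½(-6 + 4)(1) = -1 m
Net displacement = -56 m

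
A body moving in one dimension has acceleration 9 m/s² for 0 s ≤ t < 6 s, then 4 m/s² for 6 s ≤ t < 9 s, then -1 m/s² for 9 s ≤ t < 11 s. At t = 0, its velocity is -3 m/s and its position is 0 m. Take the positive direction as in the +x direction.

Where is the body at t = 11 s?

439 m

On each constant-a segment, Δv = aΔt and Δx = v₀Δt + ½aΔt²; chain segment to segment.
0–6 s: v starts -3 m/s; Δx = -3·6 + ½·9·6² = 144 m; v ends 51 m/s.
6–9 s: v starts 51 m/s; Δx = 51·3 + ½·4·3² = 171 m; v ends 63 m/s.
9–11 s: v starts 63 m/s; Δx = 63·2 + ½·-1·2² = 124 m; v ends 61 m/s.
x(11) = 0 + Σ Δx = 439 m.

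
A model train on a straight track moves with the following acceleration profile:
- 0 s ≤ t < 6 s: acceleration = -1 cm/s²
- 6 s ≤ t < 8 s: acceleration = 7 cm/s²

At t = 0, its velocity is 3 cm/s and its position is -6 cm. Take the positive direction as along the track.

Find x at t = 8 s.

2 cm

On each constant-a segment, Δv = aΔt and Δx = v₀Δt + ½aΔt²; chain segment to segment.
0–6 s: v starts 3 cm/s; Δx = 3·6 + ½·-1·6² = 0 cm; v ends -3 cm/s.
6–8 s: v starts -3 cm/s; Δx = -3·2 + ½·7·2² = 8 cm; v ends 11 cm/s.
x(8) = -6 + Σ Δx = 2 cm.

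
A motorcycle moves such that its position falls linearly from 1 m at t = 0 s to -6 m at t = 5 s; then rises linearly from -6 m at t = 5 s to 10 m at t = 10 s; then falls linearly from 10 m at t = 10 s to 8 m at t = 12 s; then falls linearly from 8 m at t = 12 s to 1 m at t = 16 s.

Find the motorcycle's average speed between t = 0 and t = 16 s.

Average speed = (total path length)/(elapsed time); on a piecewise-linear x-t graph the path length is Σ|Δx|.
0–5 s: |Δx| = |-6 − 1| = 7 m
5–10 s: |Δx| = |10 − -6| = 16 m
10–12 s: |Δx| = |8 − 10| = 2 m
12–16 s: |Δx| = |1 − 8| = 7 m
Total path = 32 m; average speed = 32/16 = 2 m/s.

2 m/s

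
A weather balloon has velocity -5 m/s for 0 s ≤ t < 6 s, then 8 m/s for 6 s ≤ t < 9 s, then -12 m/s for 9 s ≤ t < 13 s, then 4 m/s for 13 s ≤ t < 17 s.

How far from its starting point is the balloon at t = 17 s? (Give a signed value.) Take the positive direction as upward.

-38 m

Net displacement equals the area under the velocity-time graph (areas below the axis count negative).
0–6 s: -5 × 6 = -30 m
6–9 s: 8 × 3 = 24 m
9–13 s: -12 × 4 = -48 m
13–17 s: 4 × 4 = 16 m
Net displacement = -38 m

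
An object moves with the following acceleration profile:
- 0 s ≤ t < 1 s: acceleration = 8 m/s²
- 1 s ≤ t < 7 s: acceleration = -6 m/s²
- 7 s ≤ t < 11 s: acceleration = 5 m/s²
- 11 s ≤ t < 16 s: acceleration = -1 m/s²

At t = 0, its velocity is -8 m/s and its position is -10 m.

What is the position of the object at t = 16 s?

-318.5 m

On each constant-a segment, Δv = aΔt and Δx = v₀Δt + ½aΔt²; chain segment to segment.
0–1 s: v starts -8 m/s; Δx = -8·1 + ½·8·1² = -4 m; v ends 0 m/s.
1–7 s: v starts 0 m/s; Δx = 0·6 + ½·-6·6² = -108 m; v ends -36 m/s.
7–11 s: v starts -36 m/s; Δx = -36·4 + ½·5·4² = -104 m; v ends -16 m/s.
11–16 s: v starts -16 m/s; Δx = -16·5 + ½·-1·5² = -92.5 m; v ends -21 m/s.
x(16) = -10 + Σ Δx = -318.5 m.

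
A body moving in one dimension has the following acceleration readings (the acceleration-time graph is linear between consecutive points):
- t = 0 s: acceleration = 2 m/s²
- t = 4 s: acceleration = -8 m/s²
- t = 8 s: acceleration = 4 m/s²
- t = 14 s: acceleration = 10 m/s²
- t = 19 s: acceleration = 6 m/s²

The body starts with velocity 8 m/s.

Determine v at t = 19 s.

Δv equals the area under the a-t graph; then v = v₀ + Δv.
0–4 s: ½(2 + -8)(4) = -12 m/s
4–8 s: ½(-8 + 4)(4) = -8 m/s
8–14 s: ½(4 + 10)(6) = 42 m/s
14–19 s: ½(10 + 6)(5) = 40 m/s
Δv = 62 m/s, so v(19) = 8 + (62) = 70 m/s.

70 m/s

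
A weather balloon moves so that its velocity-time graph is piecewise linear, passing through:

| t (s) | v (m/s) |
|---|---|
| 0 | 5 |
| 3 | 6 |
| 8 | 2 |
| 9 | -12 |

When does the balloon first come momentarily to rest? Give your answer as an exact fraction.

t = 57/7 s

v changes sign on 8–9 s (from 2 to -12); the graph is linear there, so v = 0 at t = 8 + (-2)·(9 − 8)/(-12 − 2) = 57/7 s.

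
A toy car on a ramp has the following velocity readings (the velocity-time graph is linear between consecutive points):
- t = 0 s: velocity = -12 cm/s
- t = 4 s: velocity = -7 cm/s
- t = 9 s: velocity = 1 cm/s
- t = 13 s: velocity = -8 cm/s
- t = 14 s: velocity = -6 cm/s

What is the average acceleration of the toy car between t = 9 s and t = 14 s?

-1.4 cm/s²

Average acceleration = Δv/Δt = (-6 − 1)/(14 − 9) = -1.4 cm/s².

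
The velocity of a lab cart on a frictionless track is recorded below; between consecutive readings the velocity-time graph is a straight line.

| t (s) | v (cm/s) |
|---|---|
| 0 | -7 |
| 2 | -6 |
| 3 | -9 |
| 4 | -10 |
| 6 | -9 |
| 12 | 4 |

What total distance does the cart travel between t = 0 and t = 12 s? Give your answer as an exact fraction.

Distance (not displacement) is the total path length: add the absolute areas under v-t.
0–2 s: |½(-7 + -6)(2)| = 13 cm
2–3 s: |½(-6 + -9)(1)| = 7.5 cm
3–4 s: |½(-9 + -10)(1)| = 9.5 cm
4–6 s: |½(-10 + -9)(2)| = 19 cm
6–12 s: v = 0 at t = 132/13 s; triangle areas 243/13 + 48/13 = 291/13 cm
Total distance = 928/13 cm

928/13 cm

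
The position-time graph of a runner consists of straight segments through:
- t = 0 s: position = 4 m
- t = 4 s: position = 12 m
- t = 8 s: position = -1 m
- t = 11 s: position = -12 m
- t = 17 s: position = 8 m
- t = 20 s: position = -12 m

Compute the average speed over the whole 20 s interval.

Average speed = (total path length)/(elapsed time); on a piecewise-linear x-t graph the path length is Σ|Δx|.
0–4 s: |Δx| = |12 − 4| = 8 m
4–8 s: |Δx| = |-1 − 12| = 13 m
8–11 s: |Δx| = |-12 − -1| = 11 m
11–17 s: |Δx| = |8 − -12| = 20 m
17–20 s: |Δx| = |-12 − 8| = 20 m
Total path = 72 m; average speed = 72/20 = 3.6 m/s.

3.6 m/s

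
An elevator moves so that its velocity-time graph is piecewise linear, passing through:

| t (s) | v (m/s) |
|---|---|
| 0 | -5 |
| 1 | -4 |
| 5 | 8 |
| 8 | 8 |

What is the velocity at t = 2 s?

-1 m/s

On 1–5 s the graph is linear from -4 to 8 m/s: v(2) = -4 + (8 − -4)·(2 − 1)/(5 − 1) = -1 m/s.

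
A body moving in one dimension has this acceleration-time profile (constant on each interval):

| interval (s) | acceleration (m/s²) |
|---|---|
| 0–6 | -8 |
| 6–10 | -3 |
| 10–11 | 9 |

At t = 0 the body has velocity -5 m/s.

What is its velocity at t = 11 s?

-56 m/s

Δv equals the area under the a-t graph; then v = v₀ + Δv.
0–6 s: -8 × 6 = -48 m/s
6–10 s: -3 × 4 = -12 m/s
10–11 s: 9 × 1 = 9 m/s
Δv = -51 m/s, so v(11) = -5 + (-51) = -56 m/s.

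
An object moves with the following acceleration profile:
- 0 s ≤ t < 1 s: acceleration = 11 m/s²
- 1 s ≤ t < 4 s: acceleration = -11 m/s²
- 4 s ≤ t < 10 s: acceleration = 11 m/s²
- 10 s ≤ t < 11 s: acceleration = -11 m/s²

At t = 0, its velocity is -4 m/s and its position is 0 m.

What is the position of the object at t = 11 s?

On each constant-a segment, Δv = aΔt and Δx = v₀Δt + ½aΔt²; chain segment to segment.
0–1 s: v starts -4 m/s; Δx = -4·1 + ½·11·1² = 1.5 m; v ends 7 m/s.
1–4 s: v starts 7 m/s; Δx = 7·3 + ½·-11·3² = -28.5 m; v ends -26 m/s.
4–10 s: v starts -26 m/s; Δx = -26·6 + ½·11·6² = 42 m; v ends 40 m/s.
10–11 s: v starts 40 m/s; Δx = 40·1 + ½·-11·1² = 34.5 m; v ends 29 m/s.
x(11) = 0 + Σ Δx = 49.5 m.

49.5 m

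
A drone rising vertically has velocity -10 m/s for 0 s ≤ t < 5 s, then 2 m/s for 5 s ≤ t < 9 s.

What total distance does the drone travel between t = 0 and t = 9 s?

Total distance travelled is ∫|v| dt — sum the magnitudes of each area piece.
0–5 s: |-10| × 5 = 50 m
5–9 s: |2| × 4 = 8 m
Total distance = 58 m

58 m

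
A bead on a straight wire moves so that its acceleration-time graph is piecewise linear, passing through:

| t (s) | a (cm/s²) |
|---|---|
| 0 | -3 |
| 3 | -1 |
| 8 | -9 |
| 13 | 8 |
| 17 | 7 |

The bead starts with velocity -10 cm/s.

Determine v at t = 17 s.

-13.5 cm/s

Δv equals the area under the a-t graph; then v = v₀ + Δv.
0–3 s: ½(-3 + -1)(3) = -6 cm/s
3–8 s: ½(-1 + -9)(5) = -25 cm/s
8–13 s: ½(-9 + 8)(5) = -2.5 cm/s
13–17 s: ½(8 + 7)(4) = 30 cm/s
Δv = -3.5 cm/s, so v(17) = -10 + (-3.5) = -13.5 cm/s.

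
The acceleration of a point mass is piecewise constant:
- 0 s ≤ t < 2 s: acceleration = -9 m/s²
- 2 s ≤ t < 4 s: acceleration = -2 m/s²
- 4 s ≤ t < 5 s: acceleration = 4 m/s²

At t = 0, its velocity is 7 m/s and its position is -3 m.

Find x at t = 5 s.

-46 m

On each constant-a segment, Δv = aΔt and Δx = v₀Δt + ½aΔt²; chain segment to segment.
0–2 s: v starts 7 m/s; Δx = 7·2 + ½·-9·2² = -4 m; v ends -11 m/s.
2–4 s: v starts -11 m/s; Δx = -11·2 + ½·-2·2² = -26 m; v ends -15 m/s.
4–5 s: v starts -15 m/s; Δx = -15·1 + ½·4·1² = -13 m; v ends -11 m/s.
x(5) = -3 + Σ Δx = -46 m.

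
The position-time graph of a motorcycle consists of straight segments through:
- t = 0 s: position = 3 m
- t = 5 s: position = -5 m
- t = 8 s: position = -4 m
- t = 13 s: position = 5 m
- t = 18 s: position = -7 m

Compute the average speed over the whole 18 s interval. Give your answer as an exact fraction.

Average speed = (total path length)/(elapsed time); on a piecewise-linear x-t graph the path length is Σ|Δx|.
0–5 s: |Δx| = |-5 − 3| = 8 m
5–8 s: |Δx| = |-4 − -5| = 1 m
8–13 s: |Δx| = |5 − -4| = 9 m
13–18 s: |Δx| = |-7 − 5| = 12 m
Total path = 30 m; average speed = 30/18 = 5/3 m/s.

5/3 m/s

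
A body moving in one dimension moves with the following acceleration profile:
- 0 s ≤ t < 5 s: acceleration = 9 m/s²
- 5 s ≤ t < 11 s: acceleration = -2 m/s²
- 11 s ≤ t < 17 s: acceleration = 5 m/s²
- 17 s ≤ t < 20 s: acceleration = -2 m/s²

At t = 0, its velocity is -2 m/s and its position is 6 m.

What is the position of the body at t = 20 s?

On each constant-a segment, Δv = aΔt and Δx = v₀Δt + ½aΔt²; chain segment to segment.
0–5 s: v starts -2 m/s; Δx = -2·5 + ½·9·5² = 102.5 m; v ends 43 m/s.
5–11 s: v starts 43 m/s; Δx = 43·6 + ½·-2·6² = 222 m; v ends 31 m/s.
11–17 s: v starts 31 m/s; Δx = 31·6 + ½·5·6² = 276 m; v ends 61 m/s.
17–20 s: v starts 61 m/s; Δx = 61·3 + ½·-2·3² = 174 m; v ends 55 m/s.
x(20) = 6 + Σ Δx = 780.5 m.

780.5 m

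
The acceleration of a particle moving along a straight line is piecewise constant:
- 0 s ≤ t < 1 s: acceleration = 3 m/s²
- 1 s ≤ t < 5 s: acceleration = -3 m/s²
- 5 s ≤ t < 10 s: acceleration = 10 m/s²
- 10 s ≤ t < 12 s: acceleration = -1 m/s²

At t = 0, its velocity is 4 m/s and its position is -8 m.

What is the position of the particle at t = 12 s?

189.5 m

On each constant-a segment, Δv = aΔt and Δx = v₀Δt + ½aΔt²; chain segment to segment.
0–1 s: v starts 4 m/s; Δx = 4·1 + ½·3·1² = 5.5 m; v ends 7 m/s.
1–5 s: v starts 7 m/s; Δx = 7·4 + ½·-3·4² = 4 m; v ends -5 m/s.
5–10 s: v starts -5 m/s; Δx = -5·5 + ½·10·5² = 100 m; v ends 45 m/s.
10–12 s: v starts 45 m/s; Δx = 45·2 + ½·-1·2² = 88 m; v ends 43 m/s.
x(12) = -8 + Σ Δx = 189.5 m.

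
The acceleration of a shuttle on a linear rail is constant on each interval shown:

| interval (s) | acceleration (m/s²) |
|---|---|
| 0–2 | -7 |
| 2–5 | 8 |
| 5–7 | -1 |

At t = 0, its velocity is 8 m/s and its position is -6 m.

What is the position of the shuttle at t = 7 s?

48 m

On each constant-a segment, Δv = aΔt and Δx = v₀Δt + ½aΔt²; chain segment to segment.
0–2 s: v starts 8 m/s; Δx = 8·2 + ½·-7·2² = 2 m; v ends -6 m/s.
2–5 s: v starts -6 m/s; Δx = -6·3 + ½·8·3² = 18 m; v ends 18 m/s.
5–7 s: v starts 18 m/s; Δx = 18·2 + ½·-1·2² = 34 m; v ends 16 m/s.
x(7) = -6 + Σ Δx = 48 m.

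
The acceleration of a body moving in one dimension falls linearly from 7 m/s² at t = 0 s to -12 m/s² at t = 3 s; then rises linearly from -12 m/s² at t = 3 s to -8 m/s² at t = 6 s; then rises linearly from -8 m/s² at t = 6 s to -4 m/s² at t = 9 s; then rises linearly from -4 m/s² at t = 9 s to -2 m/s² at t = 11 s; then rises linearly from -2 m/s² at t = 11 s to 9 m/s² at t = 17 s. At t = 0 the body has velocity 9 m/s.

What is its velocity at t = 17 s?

-31.5 m/s

Δv equals the area under the a-t graph; then v = v₀ + Δv.
0–3 s: ½(7 + -12)(3) = -7.5 m/s
3–6 s: ½(-12 + -8)(3) = -30 m/s
6–9 s: ½(-8 + -4)(3) = -18 m/s
9–11 s: ½(-4 + -2)(2) = -6 m/s
11–17 s: ½(-2 + 9)(6) = 21 m/s
Δv = -40.5 m/s, so v(17) = 9 + (-40.5) = -31.5 m/s.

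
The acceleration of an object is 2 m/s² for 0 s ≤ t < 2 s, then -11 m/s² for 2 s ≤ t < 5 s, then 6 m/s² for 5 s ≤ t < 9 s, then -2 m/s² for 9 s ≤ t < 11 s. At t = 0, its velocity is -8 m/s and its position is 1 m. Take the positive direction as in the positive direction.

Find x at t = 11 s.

-202.5 m

On each constant-a segment, Δv = aΔt and Δx = v₀Δt + ½aΔt²; chain segment to segment.
0–2 s: v starts -8 m/s; Δx = -8·2 + ½·2·2² = -12 m; v ends -4 m/s.
2–5 s: v starts -4 m/s; Δx = -4·3 + ½·-11·3² = -61.5 m; v ends -37 m/s.
5–9 s: v starts -37 m/s; Δx = -37·4 + ½·6·4² = -100 m; v ends -13 m/s.
9–11 s: v starts -13 m/s; Δx = -13·2 + ½·-2·2² = -30 m; v ends -17 m/s.
x(11) = 1 + Σ Δx = -202.5 m.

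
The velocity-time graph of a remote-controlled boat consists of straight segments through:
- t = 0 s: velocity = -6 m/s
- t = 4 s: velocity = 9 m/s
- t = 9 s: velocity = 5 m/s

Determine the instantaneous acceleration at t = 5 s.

Acceleration is the slope of the v-t graph on 4–9 s: (5 − 9)/(9 − 4) = -0.8 m/s².

-0.8 m/s²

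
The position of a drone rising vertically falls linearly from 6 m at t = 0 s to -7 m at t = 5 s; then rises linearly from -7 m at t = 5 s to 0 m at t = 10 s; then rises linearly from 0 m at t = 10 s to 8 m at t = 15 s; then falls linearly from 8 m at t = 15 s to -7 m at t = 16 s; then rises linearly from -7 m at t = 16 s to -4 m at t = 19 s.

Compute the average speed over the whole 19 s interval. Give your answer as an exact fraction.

Average speed = (total path length)/(elapsed time); on a piecewise-linear x-t graph the path length is Σ|Δx|.
0–5 s: |Δx| = |-7 − 6| = 13 m
5–10 s: |Δx| = |0 − -7| = 7 m
10–15 s: |Δx| = |8 − 0| = 8 m
15–16 s: |Δx| = |-7 − 8| = 15 m
16–19 s: |Δx| = |-4 − -7| = 3 m
Total path = 46 m; average speed = 46/19 = 46/19 m/s.

46/19 m/s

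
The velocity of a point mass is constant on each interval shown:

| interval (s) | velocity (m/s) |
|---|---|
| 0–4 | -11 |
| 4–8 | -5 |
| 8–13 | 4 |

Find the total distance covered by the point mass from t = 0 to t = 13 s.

Distance (not displacement) is the total path length: add the absolute areas under v-t.
0–4 s: |-11| × 4 = 44 m
4–8 s: |-5| × 4 = 20 m
8–13 s: |4| × 5 = 20 m
Total distance = 84 m

84 m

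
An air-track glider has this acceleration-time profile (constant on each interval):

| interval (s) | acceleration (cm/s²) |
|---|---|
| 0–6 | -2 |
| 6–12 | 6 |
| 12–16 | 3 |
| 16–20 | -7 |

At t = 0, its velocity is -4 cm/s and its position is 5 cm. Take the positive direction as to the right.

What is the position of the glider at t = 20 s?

On each constant-a segment, Δv = aΔt and Δx = v₀Δt + ½aΔt²; chain segment to segment.
0–6 s: v starts -4 cm/s; Δx = -4·6 + ½·-2·6² = -60 cm; v ends -16 cm/s.
6–12 s: v starts -16 cm/s; Δx = -16·6 + ½·6·6² = 12 cm; v ends 20 cm/s.
12–16 s: v starts 20 cm/s; Δx = 20·4 + ½·3·4² = 104 cm; v ends 32 cm/s.
16–20 s: v starts 32 cm/s; Δx = 32·4 + ½·-7·4² = 72 cm; v ends 4 cm/s.
x(20) = 5 + Σ Δx = 133 cm.

133 cm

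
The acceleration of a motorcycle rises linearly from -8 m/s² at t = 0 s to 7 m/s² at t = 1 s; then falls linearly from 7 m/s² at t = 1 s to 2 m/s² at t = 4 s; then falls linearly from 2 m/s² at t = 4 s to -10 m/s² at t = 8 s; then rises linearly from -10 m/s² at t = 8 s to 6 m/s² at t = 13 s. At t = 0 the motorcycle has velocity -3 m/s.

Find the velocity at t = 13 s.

Δv equals the area under the a-t graph; then v = v₀ + Δv.
0–1 s: ½(-8 + 7)(1) = -0.5 m/s
1–4 s: ½(7 + 2)(3) = 13.5 m/s
4–8 s: ½(2 + -10)(4) = -16 m/s
8–13 s: ½(-10 + 6)(5) = -10 m/s
Δv = -13 m/s, so v(13) = -3 + (-13) = -16 m/s.

-16 m/s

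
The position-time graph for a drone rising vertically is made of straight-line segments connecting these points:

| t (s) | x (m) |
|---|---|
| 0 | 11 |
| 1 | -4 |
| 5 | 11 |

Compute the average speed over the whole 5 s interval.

6 m/s

Average speed = (total path length)/(elapsed time); on a piecewise-linear x-t graph the path length is Σ|Δx|.
0–1 s: |Δx| = |-4 − 11| = 15 m
1–5 s: |Δx| = |11 − -4| = 15 m
Total path = 30 m; average speed = 30/5 = 6 m/s.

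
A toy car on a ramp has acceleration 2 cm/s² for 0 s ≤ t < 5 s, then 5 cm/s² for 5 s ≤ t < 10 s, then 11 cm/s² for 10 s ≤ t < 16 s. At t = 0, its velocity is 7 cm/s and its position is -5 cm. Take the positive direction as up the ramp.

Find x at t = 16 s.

652.5 cm

On each constant-a segment, Δv = aΔt and Δx = v₀Δt + ½aΔt²; chain segment to segment.
0–5 s: v starts 7 cm/s; Δx = 7·5 + ½·2·5² = 60 cm; v ends 17 cm/s.
5–10 s: v starts 17 cm/s; Δx = 17·5 + ½·5·5² = 147.5 cm; v ends 42 cm/s.
10–16 s: v starts 42 cm/s; Δx = 42·6 + ½·11·6² = 450 cm; v ends 108 cm/s.
x(16) = -5 + Σ Δx = 652.5 cm.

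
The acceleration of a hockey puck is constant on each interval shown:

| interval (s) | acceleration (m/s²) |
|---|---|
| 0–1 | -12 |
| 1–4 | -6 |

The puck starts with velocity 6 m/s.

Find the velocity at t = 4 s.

-24 m/s

Δv equals the area under the a-t graph; then v = v₀ + Δv.
0–1 s: -12 × 1 = -12 m/s
1–4 s: -6 × 3 = -18 m/s
Δv = -30 m/s, so v(4) = 6 + (-30) = -24 m/s.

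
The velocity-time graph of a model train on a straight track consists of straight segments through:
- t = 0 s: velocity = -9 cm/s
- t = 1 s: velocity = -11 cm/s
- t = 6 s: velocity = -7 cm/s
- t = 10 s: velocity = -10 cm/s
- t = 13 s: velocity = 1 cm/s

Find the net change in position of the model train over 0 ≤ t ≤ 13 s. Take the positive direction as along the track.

-102.5 cm

Net displacement equals the area under the velocity-time graph (areas below the axis count negative).
0–1 s: ½(-9 + -11)(1) = -10 cm
1–6 s: ½(-11 + -7)(5) = -45 cm
6–10 s: ½(-7 + -10)(4) = -34 cm
10–13 s: ½(-10 + 1)(3) = -13.5 cm
Net displacement = -102.5 cm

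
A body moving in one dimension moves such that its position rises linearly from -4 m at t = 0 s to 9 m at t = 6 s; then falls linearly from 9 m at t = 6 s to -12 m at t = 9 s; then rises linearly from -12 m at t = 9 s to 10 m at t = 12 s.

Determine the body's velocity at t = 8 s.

-7 m/s

Velocity is the slope of the x-t graph on 6–9 s: (-12 − 9)/(9 − 6) = -7 m/s.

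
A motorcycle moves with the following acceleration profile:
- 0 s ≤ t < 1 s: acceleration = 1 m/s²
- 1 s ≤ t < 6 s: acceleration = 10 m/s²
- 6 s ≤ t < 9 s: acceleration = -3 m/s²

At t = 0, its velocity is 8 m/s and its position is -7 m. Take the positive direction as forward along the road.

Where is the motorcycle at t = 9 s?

On each constant-a segment, Δv = aΔt and Δx = v₀Δt + ½aΔt²; chain segment to segment.
0–1 s: v starts 8 m/s; Δx = 8·1 + ½·1·1² = 8.5 m; v ends 9 m/s.
1–6 s: v starts 9 m/s; Δx = 9·5 + ½·10·5² = 170 m; v ends 59 m/s.
6–9 s: v starts 59 m/s; Δx = 59·3 + ½·-3·3² = 163.5 m; v ends 50 m/s.
x(9) = -7 + Σ Δx = 335 m.

335 m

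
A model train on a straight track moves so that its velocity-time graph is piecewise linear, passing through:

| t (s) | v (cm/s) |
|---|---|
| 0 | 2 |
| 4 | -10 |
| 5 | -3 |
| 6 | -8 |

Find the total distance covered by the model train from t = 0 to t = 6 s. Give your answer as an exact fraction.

88/3 cm

Distance (not displacement) is the total path length: add the absolute areas under v-t.
0–4 s: v = 0 at t = 2/3 s; triangle areas 2/3 + 50/3 = 52/3 cm
4–5 s: |½(-10 + -3)(1)| = 6.5 cm
5–6 s: |½(-3 + -8)(1)| = 5.5 cm
Total distance = 88/3 cm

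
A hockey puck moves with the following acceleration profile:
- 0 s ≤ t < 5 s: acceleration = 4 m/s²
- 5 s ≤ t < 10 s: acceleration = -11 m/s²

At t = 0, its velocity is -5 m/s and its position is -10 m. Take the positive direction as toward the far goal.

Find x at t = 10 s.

-47.5 m

On each constant-a segment, Δv = aΔt and Δx = v₀Δt + ½aΔt²; chain segment to segment.
0–5 s: v starts -5 m/s; Δx = -5·5 + ½·4·5² = 25 m; v ends 15 m/s.
5–10 s: v starts 15 m/s; Δx = 15·5 + ½·-11·5² = -62.5 m; v ends -40 m/s.
x(10) = -10 + Σ Δx = -47.5 m.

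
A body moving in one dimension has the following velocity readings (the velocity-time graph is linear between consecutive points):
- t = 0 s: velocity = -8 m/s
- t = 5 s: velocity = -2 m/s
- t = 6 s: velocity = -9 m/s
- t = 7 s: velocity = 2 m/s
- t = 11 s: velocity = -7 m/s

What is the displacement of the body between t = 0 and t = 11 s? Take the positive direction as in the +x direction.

-44 m

Net displacement equals the area under the velocity-time graph (areas below the axis count negative).
0–5 s: ½(-8 + -2)(5) = -25 m
5–6 s: ½(-2 + -9)(1) = -5.5 m
6–7 s: ½(-9 + 2)(1) = -3.5 m
7–11 s: ½(2 + -7)(4) = -10 m
Net displacement = -44 m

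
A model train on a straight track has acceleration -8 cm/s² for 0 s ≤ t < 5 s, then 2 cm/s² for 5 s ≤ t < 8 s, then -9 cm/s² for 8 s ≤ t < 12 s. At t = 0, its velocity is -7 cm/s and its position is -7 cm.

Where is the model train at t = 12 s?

On each constant-a segment, Δv = aΔt and Δx = v₀Δt + ½aΔt²; chain segment to segment.
0–5 s: v starts -7 cm/s; Δx = -7·5 + ½·-8·5² = -135 cm; v ends -47 cm/s.
5–8 s: v starts -47 cm/s; Δx = -47·3 + ½·2·3² = -132 cm; v ends -41 cm/s.
8–12 s: v starts -41 cm/s; Δx = -41·4 + ½·-9·4² = -236 cm; v ends -77 cm/s.
x(12) = -7 + Σ Δx = -510 cm.

-510 cm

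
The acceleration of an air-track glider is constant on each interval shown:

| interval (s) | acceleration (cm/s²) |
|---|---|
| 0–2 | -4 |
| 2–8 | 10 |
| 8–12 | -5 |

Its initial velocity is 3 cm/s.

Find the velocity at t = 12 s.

35 cm/s

Δv equals the area under the a-t graph; then v = v₀ + Δv.
0–2 s: -4 × 2 = -8 cm/s
2–8 s: 10 × 6 = 60 cm/s
8–12 s: -5 × 4 = -20 cm/s
Δv = 32 cm/s, so v(12) = 3 + (32) = 35 cm/s.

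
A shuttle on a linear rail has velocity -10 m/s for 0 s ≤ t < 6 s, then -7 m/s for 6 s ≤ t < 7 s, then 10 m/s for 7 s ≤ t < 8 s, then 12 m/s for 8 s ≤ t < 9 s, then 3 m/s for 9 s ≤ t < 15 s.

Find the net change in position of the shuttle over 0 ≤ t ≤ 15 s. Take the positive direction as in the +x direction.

Displacement is the signed area under the v-t curve.
0–6 s: -10 × 6 = -60 m
6–7 s: -7 × 1 = -7 m
7–8 s: 10 × 1 = 10 m
8–9 s: 12 × 1 = 12 m
9–15 s: 3 × 6 = 18 m
Net displacement = -27 m

-27 m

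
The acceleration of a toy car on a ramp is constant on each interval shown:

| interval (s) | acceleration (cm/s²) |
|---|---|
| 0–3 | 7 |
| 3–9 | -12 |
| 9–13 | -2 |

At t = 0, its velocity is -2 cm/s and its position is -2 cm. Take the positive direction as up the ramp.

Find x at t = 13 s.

-306.5 cm

On each constant-a segment, Δv = aΔt and Δx = v₀Δt + ½aΔt²; chain segment to segment.
0–3 s: v starts -2 cm/s; Δx = -2·3 + ½·7·3² = 25.5 cm; v ends 19 cm/s.
3–9 s: v starts 19 cm/s; Δx = 19·6 + ½·-12·6² = -102 cm; v ends -53 cm/s.
9–13 s: v starts -53 cm/s; Δx = -53·4 + ½·-2·4² = -228 cm; v ends -61 cm/s.
x(13) = -2 + Σ Δx = -306.5 cm.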